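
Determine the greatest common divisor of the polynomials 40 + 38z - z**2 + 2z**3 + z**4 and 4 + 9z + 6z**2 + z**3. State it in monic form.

Apply the Euclidean algorithm:
  z**4 + 2z**3 - z**2 + 38z + 40 = (z - 4)(z**3 + 6z**2 + 9z + 4) + (14z**2 + 70z + 56)
  z**3 + 6z**2 + 9z + 4 = ((1/14)z + 1/14)(14z**2 + 70z + 56) + (0)
Last nonzero remainder: 14z**2 + 70z + 56. Dividing through by 14 gives the monic gcd z**2 + 5z + 4.

4 + 5z + z**2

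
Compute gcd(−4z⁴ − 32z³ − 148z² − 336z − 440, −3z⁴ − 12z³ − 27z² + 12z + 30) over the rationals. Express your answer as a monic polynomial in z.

z² + 4z + 10

Apply the Euclidean algorithm:
  −4z⁴ − 32z³ − 148z² − 336z − 440 = (4/3)(−3z⁴ − 12z³ − 27z² + 12z + 30) + (−16z³ − 112z² − 352z − 480)
  −3z⁴ − 12z³ − 27z² + 12z + 30 = ((3/16)z − 9/16)(−16z³ − 112z² − 352z − 480) + (−24z² − 96z − 240)
  −16z³ − 112z² − 352z − 480 = ((2/3)z + 2)(−24z² − 96z − 240) + (0)
Last nonzero remainder: −24z² − 96z − 240. Dividing through by −24 gives the monic gcd z² + 4z + 10.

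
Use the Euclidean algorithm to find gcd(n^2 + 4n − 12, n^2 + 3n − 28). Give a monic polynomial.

By polynomial division,
  n^2 + 4n − 12 = (n^2 + 3n − 28) + (n + 16)
  n^2 + 3n − 28 = (n − 13)(n + 16) + (180)
  n + 16 = ((1/180)n + 4/45)(180) + (0)
The last nonzero remainder is the constant 180, so the polynomials are coprime and gcd = 1.

1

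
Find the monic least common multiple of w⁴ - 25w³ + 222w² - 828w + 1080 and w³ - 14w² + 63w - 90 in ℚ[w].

w⁵ - 30w⁴ + 347w³ - 1938w² + 5220w - 5400

By polynomial division,
  w⁴ - 25w³ + 222w² - 828w + 1080 = (w - 11)(w³ - 14w² + 63w - 90) + (5w² - 45w + 90)
  w³ - 14w² + 63w - 90 = ((1/5)w - 1)(5w² - 45w + 90) + (0)
Last nonzero remainder: 5w² - 45w + 90. Dividing through by 5 gives the monic gcd w² - 9w + 18.
Then lcm(f, g) = f·g / gcd(f, g); expanding and making the result monic gives the answer.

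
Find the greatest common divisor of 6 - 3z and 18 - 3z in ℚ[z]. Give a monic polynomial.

By polynomial division,
  -3z + 6 = (-3z + 18) + (-12)
  -3z + 18 = ((1/4)z - 3/2)(-12) + (0)
The last nonzero remainder is the constant -12, so the polynomials are coprime and gcd = 1.

1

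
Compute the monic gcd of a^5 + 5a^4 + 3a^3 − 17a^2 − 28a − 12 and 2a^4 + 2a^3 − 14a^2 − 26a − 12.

Repeated division with remainder:
  a^5 + 5a^4 + 3a^3 − 17a^2 − 28a − 12 = ((1/2)a + 2)(2a^4 + 2a^3 − 14a^2 − 26a − 12) + (6a^3 + 24a^2 + 30a + 12)
  2a^4 + 2a^3 − 14a^2 − 26a − 12 = ((1/3)a − 1)(6a^3 + 24a^2 + 30a + 12) + (0)
Last nonzero remainder: 6a^3 + 24a^2 + 30a + 12. Dividing through by 6 gives the monic gcd a^3 + 4a^2 + 5a + 2.

a^3 + 4a^2 + 5a + 2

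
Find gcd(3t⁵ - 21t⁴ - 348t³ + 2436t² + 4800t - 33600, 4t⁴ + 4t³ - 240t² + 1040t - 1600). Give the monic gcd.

Apply the Euclidean algorithm:
  3t⁵ - 21t⁴ - 348t³ + 2436t² + 4800t - 33600 = ((3/4)t - 6)(4t⁴ + 4t³ - 240t² + 1040t - 1600) + (-144t³ + 216t² + 12240t - 43200)
  4t⁴ + 4t³ - 240t² + 1040t - 1600 = (-(1/36)t - 5/72)(-144t³ + 216t² + 12240t - 43200) + (115t² + 690t - 4600)
  -144t³ + 216t² + 12240t - 43200 = (-(144/115)t + 216/23)(115t² + 690t - 4600) + (0)
Last nonzero remainder: 115t² + 690t - 4600. Dividing through by 115 gives the monic gcd t² + 6t - 40.

t² + 6t - 40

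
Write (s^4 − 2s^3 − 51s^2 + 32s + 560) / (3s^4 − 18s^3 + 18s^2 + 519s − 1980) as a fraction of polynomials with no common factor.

(s^2 − 3s − 28)/(3s^2 − 21s + 99)

Repeated division with remainder:
  s^4 − 2s^3 − 51s^2 + 32s + 560 = (1/3)(3s^4 − 18s^3 + 18s^2 + 519s − 1980) + (4s^3 − 57s^2 − 141s + 1220)
  3s^4 − 18s^3 + 18s^2 + 519s − 1980 = ((3/4)s + 99/16)(4s^3 − 57s^2 − 141s + 1220) + ((7623/16)s^2 + (7623/16)s − 38115/4)
  4s^3 − 57s^2 − 141s + 1220 = ((64/7623)s − 976/7623)((7623/16)s^2 + (7623/16)s − 38115/4) + (0)
Last nonzero remainder: (7623/16)s^2 + (7623/16)s − 38115/4. Dividing through by 7623/16 gives the monic gcd s^2 + s − 20.
Cancel s^2 + s − 20 from numerator and denominator to get the reduced form.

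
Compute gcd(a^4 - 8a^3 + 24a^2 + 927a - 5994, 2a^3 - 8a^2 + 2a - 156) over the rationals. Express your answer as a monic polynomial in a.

Apply the Euclidean algorithm:
  a^4 - 8a^3 + 24a^2 + 927a - 5994 = ((1/2)a - 2)(2a^3 - 8a^2 + 2a - 156) + (7a^2 + 1009a - 6306)
  2a^3 - 8a^2 + 2a - 156 = ((2/7)a - 2074/49)(7a^2 + 1009a - 6306) + ((2181048/49)a - 13086288/49)
  7a^2 + 1009a - 6306 = ((343/2181048)a + 51499/2181048)((2181048/49)a - 13086288/49) + (0)
Last nonzero remainder: (2181048/49)a - 13086288/49. Dividing through by 2181048/49 gives the monic gcd a - 6.

a - 6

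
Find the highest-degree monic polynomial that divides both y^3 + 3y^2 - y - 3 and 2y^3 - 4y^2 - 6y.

Repeated division with remainder:
  y^3 + 3y^2 - y - 3 = (1/2)(2y^3 - 4y^2 - 6y) + (5y^2 + 2y - 3)
  2y^3 - 4y^2 - 6y = ((2/5)y - 24/25)(5y^2 + 2y - 3) + (-(72/25)y - 72/25)
  5y^2 + 2y - 3 = (-(125/72)y + 25/24)(-(72/25)y - 72/25) + (0)
Last nonzero remainder: -(72/25)y - 72/25. Dividing through by -72/25 gives the monic gcd y + 1.

y + 1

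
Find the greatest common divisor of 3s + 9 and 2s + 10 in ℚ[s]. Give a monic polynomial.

Apply the Euclidean algorithm:
  3s + 9 = (3/2)(2s + 10) + (-6)
  2s + 10 = (-(1/3)s - 5/3)(-6) + (0)
The last nonzero remainder is the constant -6, so the polynomials are coprime and gcd = 1.

1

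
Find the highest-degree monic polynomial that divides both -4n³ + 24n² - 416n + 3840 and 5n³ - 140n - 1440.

n - 8

Apply the Euclidean algorithm:
  -4n³ + 24n² - 416n + 3840 = (-4/5)(5n³ - 140n - 1440) + (24n² - 528n + 2688)
  5n³ - 140n - 1440 = ((5/24)n + 55/12)(24n² - 528n + 2688) + (1720n - 13760)
  24n² - 528n + 2688 = ((3/215)n - 42/215)(1720n - 13760) + (0)
Last nonzero remainder: 1720n - 13760. Dividing through by 1720 gives the monic gcd n - 8.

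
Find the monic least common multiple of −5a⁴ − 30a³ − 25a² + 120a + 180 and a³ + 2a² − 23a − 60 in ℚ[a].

a⁶ + 5a⁵ − 21a⁴ − 149a³ − 112a² + 516a + 720

Euclidean algorithm in ℚ[a]:
  −5a⁴ − 30a³ − 25a² + 120a + 180 = (−5a − 20)(a³ + 2a² − 23a − 60) + (−100a² − 640a − 1020)
  a³ + 2a² − 23a − 60 = (−(1/100)a + 11/250)(−100a² − 640a − 1020) + (−(126/25)a − 378/25)
  −100a² − 640a − 1020 = ((1250/63)a + 4250/63)(−(126/25)a − 378/25) + (0)
Last nonzero remainder: −(126/25)a − 378/25. Dividing through by −126/25 gives the monic gcd a + 3.
Then lcm(f, g) = f·g / gcd(f, g); expanding and making the result monic gives the answer.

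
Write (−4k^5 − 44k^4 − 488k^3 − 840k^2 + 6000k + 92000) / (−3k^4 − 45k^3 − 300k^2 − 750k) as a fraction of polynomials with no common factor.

(4k^3 + 4k^2 + 248k − 1840)/(3k^2 + 15k)

By polynomial division,
  −4k^5 − 44k^4 − 488k^3 − 840k^2 + 6000k + 92000 = ((4/3)k − 16/3)(−3k^4 − 45k^3 − 300k^2 − 750k) + (−328k^3 − 1440k^2 + 2000k + 92000)
  −3k^4 − 45k^3 − 300k^2 − 750k = ((3/328)k + 1305/13448)(−328k^3 − 1440k^2 + 2000k + 92000) + (−(300150/1681)k^2 − (3001500/1681)k − 15007500/1681)
  −328k^3 − 1440k^2 + 2000k + 92000 = ((275684/150075)k − 13448/1305)(−(300150/1681)k^2 − (3001500/1681)k − 15007500/1681) + (0)
Last nonzero remainder: −(300150/1681)k^2 − (3001500/1681)k − 15007500/1681. Dividing through by −300150/1681 gives the monic gcd k^2 + 10k + 50.
Cancel k^2 + 10k + 50 from numerator and denominator to get the reduced form.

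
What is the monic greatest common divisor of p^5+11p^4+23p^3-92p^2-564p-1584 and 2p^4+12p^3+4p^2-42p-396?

Euclidean algorithm in ℚ[p]:
  p^5+11p^4+23p^3-92p^2-564p-1584 = ((1/2)p+5/2)(2p^4+12p^3+4p^2-42p-396) + (-9p^3-81p^2-261p-594)
  2p^4+12p^3+4p^2-42p-396 = (-(2/9)p+2/3)(-9p^3-81p^2-261p-594) + (0)
Last nonzero remainder: -9p^3-81p^2-261p-594. Dividing through by -9 gives the monic gcd p^3+9p^2+29p+66.

p^3+9p^2+29p+66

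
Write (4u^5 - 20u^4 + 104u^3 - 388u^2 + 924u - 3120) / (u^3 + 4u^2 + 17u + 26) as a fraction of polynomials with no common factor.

(4u^3 - 28u^2 + 108u - 240)/(u + 2)

Repeated division with remainder:
  4u^5 - 20u^4 + 104u^3 - 388u^2 + 924u - 3120 = (4u^2 - 36u + 180)(u^3 + 4u^2 + 17u + 26) + (-600u^2 - 1200u - 7800)
  u^3 + 4u^2 + 17u + 26 = (-(1/600)u - 1/300)(-600u^2 - 1200u - 7800) + (0)
Last nonzero remainder: -600u^2 - 1200u - 7800. Dividing through by -600 gives the monic gcd u^2 + 2u + 13.
Cancel u^2 + 2u + 13 from numerator and denominator to get the reduced form.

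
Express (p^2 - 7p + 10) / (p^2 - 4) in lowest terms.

(p - 5)/(p + 2)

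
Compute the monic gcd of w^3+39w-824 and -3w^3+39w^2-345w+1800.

w-8

By polynomial division,
  w^3+39w-824 = (-1/3)(-3w^3+39w^2-345w+1800) + (13w^2-76w-224)
  -3w^3+39w^2-345w+1800 = (-(3/13)w+279/169)(13w^2-76w-224) + (-(45837/169)w+366696/169)
  13w^2-76w-224 = (-(2197/45837)w-4732/45837)(-(45837/169)w+366696/169) + (0)
Last nonzero remainder: -(45837/169)w+366696/169. Dividing through by -45837/169 gives the monic gcd w-8.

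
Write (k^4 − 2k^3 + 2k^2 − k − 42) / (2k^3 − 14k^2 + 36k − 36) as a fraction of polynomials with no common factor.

(k^3 + k^2 + 5k + 14)/(2k^2 − 8k + 12)

Euclidean algorithm in ℚ[k]:
  k^4 − 2k^3 + 2k^2 − k − 42 = ((1/2)k + 5/2)(2k^3 − 14k^2 + 36k − 36) + (19k^2 − 73k + 48)
  2k^3 − 14k^2 + 36k − 36 = ((2/19)k − 120/361)(19k^2 − 73k + 48) + ((2412/361)k − 7236/361)
  19k^2 − 73k + 48 = ((6859/2412)k − 1444/603)((2412/361)k − 7236/361) + (0)
Last nonzero remainder: (2412/361)k − 7236/361. Dividing through by 2412/361 gives the monic gcd k − 3.
Cancel k − 3 from numerator and denominator to get the reduced form.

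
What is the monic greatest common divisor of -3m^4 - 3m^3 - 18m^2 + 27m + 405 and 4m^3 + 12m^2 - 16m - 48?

Repeated division with remainder:
  -3m^4 - 3m^3 - 18m^2 + 27m + 405 = (-(3/4)m + 3/2)(4m^3 + 12m^2 - 16m - 48) + (-48m^2 + 15m + 477)
  4m^3 + 12m^2 - 16m - 48 = (-(1/12)m - 53/192)(-48m^2 + 15m + 477) + ((1785/64)m + 5355/64)
  -48m^2 + 15m + 477 = (-(1024/595)m + 3392/595)((1785/64)m + 5355/64) + (0)
Last nonzero remainder: (1785/64)m + 5355/64. Dividing through by 1785/64 gives the monic gcd m + 3.

m + 3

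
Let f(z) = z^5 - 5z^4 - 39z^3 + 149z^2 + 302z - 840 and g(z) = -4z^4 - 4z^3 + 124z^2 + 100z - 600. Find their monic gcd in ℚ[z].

z^3 + 6z^2 - z - 30

Euclidean algorithm in ℚ[z]:
  z^5 - 5z^4 - 39z^3 + 149z^2 + 302z - 840 = (-(1/4)z + 3/2)(-4z^4 - 4z^3 + 124z^2 + 100z - 600) + (-2z^3 - 12z^2 + 2z + 60)
  -4z^4 - 4z^3 + 124z^2 + 100z - 600 = (2z - 10)(-2z^3 - 12z^2 + 2z + 60) + (0)
Last nonzero remainder: -2z^3 - 12z^2 + 2z + 60. Dividing through by -2 gives the monic gcd z^3 + 6z^2 - z - 30.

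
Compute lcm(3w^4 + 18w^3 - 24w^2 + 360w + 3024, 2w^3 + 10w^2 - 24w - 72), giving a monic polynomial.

w^6 + 5w^5 - 20w^4 + 92w^3 + 936w^2 - 1728w - 6048

Repeated division with remainder:
  3w^4 + 18w^3 - 24w^2 + 360w + 3024 = ((3/2)w + 3/2)(2w^3 + 10w^2 - 24w - 72) + (-3w^2 + 504w + 3132)
  2w^3 + 10w^2 - 24w - 72 = (-(2/3)w - 346/3)(-3w^2 + 504w + 3132) + (60192w + 361152)
  -3w^2 + 504w + 3132 = (-(1/20064)w + 29/3344)(60192w + 361152) + (0)
Last nonzero remainder: 60192w + 361152. Dividing through by 60192 gives the monic gcd w + 6.
Then lcm(f, g) = f·g / gcd(f, g); expanding and making the result monic gives the answer.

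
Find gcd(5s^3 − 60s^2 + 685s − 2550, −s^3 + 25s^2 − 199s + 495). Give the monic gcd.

s − 5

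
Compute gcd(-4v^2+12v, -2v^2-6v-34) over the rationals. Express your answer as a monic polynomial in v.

Repeated division with remainder:
  -4v^2+12v = (2)(-2v^2-6v-34) + (24v+68)
  -2v^2-6v-34 = (-(1/12)v-1/72)(24v+68) + (-595/18)
  24v+68 = (-(432/595)v-72/35)(-595/18) + (0)
The last nonzero remainder is the constant -595/18, so the polynomials are coprime and gcd = 1.

1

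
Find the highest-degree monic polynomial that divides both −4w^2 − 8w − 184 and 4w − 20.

1

Repeated division with remainder:
  −4w^2 − 8w − 184 = (−w − 7)(4w − 20) + (−324)
  4w − 20 = (−(1/81)w + 5/81)(−324) + (0)
The last nonzero remainder is the constant −324, so the polynomials are coprime and gcd = 1.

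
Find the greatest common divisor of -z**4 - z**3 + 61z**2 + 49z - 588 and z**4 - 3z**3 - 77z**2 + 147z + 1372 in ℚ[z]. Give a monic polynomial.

z**3 + 4z**2 - 49z - 196

Repeated division with remainder:
  -z**4 - z**3 + 61z**2 + 49z - 588 = (-1)(z**4 - 3z**3 - 77z**2 + 147z + 1372) + (-4z**3 - 16z**2 + 196z + 784)
  z**4 - 3z**3 - 77z**2 + 147z + 1372 = (-(1/4)z + 7/4)(-4z**3 - 16z**2 + 196z + 784) + (0)
Last nonzero remainder: -4z**3 - 16z**2 + 196z + 784. Dividing through by -4 gives the monic gcd z**3 + 4z**2 - 49z - 196.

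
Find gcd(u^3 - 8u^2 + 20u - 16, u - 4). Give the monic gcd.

u - 4

Repeated division with remainder:
  u^3 - 8u^2 + 20u - 16 = (u^2 - 4u + 4)(u - 4) + (0)
The last nonzero remainder u - 4 is already monic.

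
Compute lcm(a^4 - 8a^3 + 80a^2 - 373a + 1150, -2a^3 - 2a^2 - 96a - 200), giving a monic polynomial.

By polynomial division,
  a^4 - 8a^3 + 80a^2 - 373a + 1150 = (-(1/2)a + 9/2)(-2a^3 - 2a^2 - 96a - 200) + (41a^2 - 41a + 2050)
  -2a^3 - 2a^2 - 96a - 200 = (-(2/41)a - 4/41)(41a^2 - 41a + 2050) + (0)
Last nonzero remainder: 41a^2 - 41a + 2050. Dividing through by 41 gives the monic gcd a^2 - a + 50.
Then lcm(f, g) = f·g / gcd(f, g); expanding and making the result monic gives the answer.

a^5 - 6a^4 + 64a^3 - 213a^2 + 404a + 2300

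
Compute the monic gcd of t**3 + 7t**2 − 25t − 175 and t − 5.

t − 5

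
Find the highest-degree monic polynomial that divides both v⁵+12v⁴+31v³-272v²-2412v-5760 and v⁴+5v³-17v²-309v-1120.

Euclidean algorithm in ℚ[v]:
  v⁵+12v⁴+31v³-272v²-2412v-5760 = (v+7)(v⁴+5v³-17v²-309v-1120) + (13v³+156v²+871v+2080)
  v⁴+5v³-17v²-309v-1120 = ((1/13)v-7/13)(13v³+156v²+871v+2080) + (0)
Last nonzero remainder: 13v³+156v²+871v+2080. Dividing through by 13 gives the monic gcd v³+12v²+67v+160.

v³+12v²+67v+160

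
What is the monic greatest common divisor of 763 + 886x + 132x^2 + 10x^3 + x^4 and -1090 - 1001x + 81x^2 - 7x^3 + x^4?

By polynomial division,
  x^4 + 10x^3 + 132x^2 + 886x + 763 = (x^4 - 7x^3 + 81x^2 - 1001x - 1090) + (17x^3 + 51x^2 + 1887x + 1853)
  x^4 - 7x^3 + 81x^2 - 1001x - 1090 = ((1/17)x - 10/17)(17x^3 + 51x^2 + 1887x + 1853) + (0)
Last nonzero remainder: 17x^3 + 51x^2 + 1887x + 1853. Dividing through by 17 gives the monic gcd x^3 + 3x^2 + 111x + 109.

109 + 111x + 3x^2 + x^3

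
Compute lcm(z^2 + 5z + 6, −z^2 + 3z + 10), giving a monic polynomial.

By polynomial division,
  z^2 + 5z + 6 = (−1)(−z^2 + 3z + 10) + (8z + 16)
  −z^2 + 3z + 10 = (−(1/8)z + 5/8)(8z + 16) + (0)
Last nonzero remainder: 8z + 16. Dividing through by 8 gives the monic gcd z + 2.
Then lcm(f, g) = f·g / gcd(f, g); expanding and making the result monic gives the answer.

z^3 − 19z − 30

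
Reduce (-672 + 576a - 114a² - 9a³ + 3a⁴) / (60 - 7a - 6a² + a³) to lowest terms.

(168 - 102a + 3a² + 3a³)/(-15 - 2a + a²)

By polynomial division,
  3a⁴ - 9a³ - 114a² + 576a - 672 = (3a + 9)(a³ - 6a² - 7a + 60) + (-39a² + 459a - 1212)
  a³ - 6a² - 7a + 60 = (-(1/39)a - 25/169)(-39a² + 459a - 1212) + ((5040/169)a - 20160/169)
  -39a² + 459a - 1212 = (-(2197/1680)a + 17069/1680)((5040/169)a - 20160/169) + (0)
Last nonzero remainder: (5040/169)a - 20160/169. Dividing through by 5040/169 gives the monic gcd a - 4.
Cancel a - 4 from numerator and denominator to get the reduced form.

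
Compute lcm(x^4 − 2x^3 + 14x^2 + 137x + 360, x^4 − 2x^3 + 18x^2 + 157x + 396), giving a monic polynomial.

Apply the Euclidean algorithm:
  x^4 − 2x^3 + 14x^2 + 137x + 360 = (x^4 − 2x^3 + 18x^2 + 157x + 396) + (−4x^2 − 20x − 36)
  x^4 − 2x^3 + 18x^2 + 157x + 396 = (−(1/4)x^2 + (7/4)x − 11)(−4x^2 − 20x − 36) + (0)
Last nonzero remainder: −4x^2 − 20x − 36. Dividing through by −4 gives the monic gcd x^2 + 5x + 9.
Then lcm(f, g) = f·g / gcd(f, g); expanding and making the result monic gives the answer.

x^6 − 9x^5 + 72x^4 − 49x^3 + 17x^2 + 3508x + 15840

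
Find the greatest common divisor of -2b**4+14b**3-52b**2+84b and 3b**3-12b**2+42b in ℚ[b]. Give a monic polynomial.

b**3-4b**2+14b

Apply the Euclidean algorithm:
  -2b**4+14b**3-52b**2+84b = (-(2/3)b+2)(3b**3-12b**2+42b) + (0)
Last nonzero remainder: 3b**3-12b**2+42b. Dividing through by 3 gives the monic gcd b**3-4b**2+14b.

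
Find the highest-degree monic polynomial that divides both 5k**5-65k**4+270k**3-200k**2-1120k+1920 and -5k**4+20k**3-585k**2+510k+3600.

By polynomial division,
  5k**5-65k**4+270k**3-200k**2-1120k+1920 = (-k+9)(-5k**4+20k**3-585k**2+510k+3600) + (-495k**3+5575k**2-2110k-30480)
  -5k**4+20k**3-585k**2+510k+3600 = ((1/99)k+719/9801)(-495k**3+5575k**2-2110k-30480) + (-(9533120/9801)k**2+(9533120/9801)k+19066240/3267)
  -495k**3+5575k**2-2110k-30480 = ((970299/1906624)k-1244727/238328)(-(9533120/9801)k**2+(9533120/9801)k+19066240/3267) + (0)
Last nonzero remainder: -(9533120/9801)k**2+(9533120/9801)k+19066240/3267. Dividing through by -9533120/9801 gives the monic gcd k**2-k-6.

k**2-k-6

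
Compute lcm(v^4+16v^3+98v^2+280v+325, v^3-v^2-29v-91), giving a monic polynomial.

Repeated division with remainder:
  v^4+16v^3+98v^2+280v+325 = (v+17)(v^3-v^2-29v-91) + (144v^2+864v+1872)
  v^3-v^2-29v-91 = ((1/144)v-7/144)(144v^2+864v+1872) + (0)
Last nonzero remainder: 144v^2+864v+1872. Dividing through by 144 gives the monic gcd v^2+6v+13.
Then lcm(f, g) = f·g / gcd(f, g); expanding and making the result monic gives the answer.

v^5+9v^4-14v^3-406v^2-1635v-2275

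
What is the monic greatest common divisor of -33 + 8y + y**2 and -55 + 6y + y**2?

Apply the Euclidean algorithm:
  y**2 + 8y - 33 = (y**2 + 6y - 55) + (2y + 22)
  y**2 + 6y - 55 = ((1/2)y - 5/2)(2y + 22) + (0)
Last nonzero remainder: 2y + 22. Dividing through by 2 gives the monic gcd y + 11.

11 + y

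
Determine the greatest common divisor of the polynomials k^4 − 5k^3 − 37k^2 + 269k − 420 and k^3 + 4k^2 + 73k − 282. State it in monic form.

Euclidean algorithm in ℚ[k]:
  k^4 − 5k^3 − 37k^2 + 269k − 420 = (k − 9)(k^3 + 4k^2 + 73k − 282) + (−74k^2 + 1208k − 2958)
  k^3 + 4k^2 + 73k − 282 = (−(1/74)k − 376/1369)(−74k^2 + 1208k − 2958) + ((499422/1369)k − 1498266/1369)
  −74k^2 + 1208k − 2958 = (−(50653/249711)k + 674917/249711)((499422/1369)k − 1498266/1369) + (0)
Last nonzero remainder: (499422/1369)k − 1498266/1369. Dividing through by 499422/1369 gives the monic gcd k − 3.

k − 3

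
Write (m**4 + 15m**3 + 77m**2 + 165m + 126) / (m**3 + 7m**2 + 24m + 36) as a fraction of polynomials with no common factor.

Euclidean algorithm in ℚ[m]:
  m**4 + 15m**3 + 77m**2 + 165m + 126 = (m + 8)(m**3 + 7m**2 + 24m + 36) + (-3m**2 - 63m - 162)
  m**3 + 7m**2 + 24m + 36 = (-(1/3)m + 14/3)(-3m**2 - 63m - 162) + (264m + 792)
  -3m**2 - 63m - 162 = (-(1/88)m - 9/44)(264m + 792) + (0)
Last nonzero remainder: 264m + 792. Dividing through by 264 gives the monic gcd m + 3.
Cancel m + 3 from numerator and denominator to get the reduced form.

(m**3 + 12m**2 + 41m + 42)/(m**2 + 4m + 12)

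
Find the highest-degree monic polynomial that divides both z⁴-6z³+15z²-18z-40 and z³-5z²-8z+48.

Apply the Euclidean algorithm:
  z⁴-6z³+15z²-18z-40 = (z-1)(z³-5z²-8z+48) + (18z²-74z+8)
  z³-5z²-8z+48 = ((1/18)z-4/81)(18z²-74z+8) + (-(980/81)z+3920/81)
  18z²-74z+8 = (-(729/490)z+81/490)(-(980/81)z+3920/81) + (0)
Last nonzero remainder: -(980/81)z+3920/81. Dividing through by -980/81 gives the monic gcd z-4.

z-4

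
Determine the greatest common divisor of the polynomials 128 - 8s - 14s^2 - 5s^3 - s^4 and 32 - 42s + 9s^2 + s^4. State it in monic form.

By polynomial division,
  -s^4 - 5s^3 - 14s^2 - 8s + 128 = (-1)(s^4 + 9s^2 - 42s + 32) + (-5s^3 - 5s^2 - 50s + 160)
  s^4 + 9s^2 - 42s + 32 = (-(1/5)s + 1/5)(-5s^3 - 5s^2 - 50s + 160) + (0)
Last nonzero remainder: -5s^3 - 5s^2 - 50s + 160. Dividing through by -5 gives the monic gcd s^3 + s^2 + 10s - 32.

-32 + 10s + s^2 + s^3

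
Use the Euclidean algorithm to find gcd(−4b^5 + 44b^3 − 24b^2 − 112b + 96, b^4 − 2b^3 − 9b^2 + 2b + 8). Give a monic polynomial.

b^2 + b − 2

Repeated division with remainder:
  −4b^5 + 44b^3 − 24b^2 − 112b + 96 = (−4b − 8)(b^4 − 2b^3 − 9b^2 + 2b + 8) + (−8b^3 − 88b^2 − 64b + 160)
  b^4 − 2b^3 − 9b^2 + 2b + 8 = (−(1/8)b + 13/8)(−8b^3 − 88b^2 − 64b + 160) + (126b^2 + 126b − 252)
  −8b^3 − 88b^2 − 64b + 160 = (−(4/63)b − 40/63)(126b^2 + 126b − 252) + (0)
Last nonzero remainder: 126b^2 + 126b − 252. Dividing through by 126 gives the monic gcd b^2 + b − 2.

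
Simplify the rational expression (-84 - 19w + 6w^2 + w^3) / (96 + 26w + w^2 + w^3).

(-28 + 3w + w^2)/(32 - 2w + w^2)

Euclidean algorithm in ℚ[w]:
  w^3 + 6w^2 - 19w - 84 = (w^3 + w^2 + 26w + 96) + (5w^2 - 45w - 180)
  w^3 + w^2 + 26w + 96 = ((1/5)w + 2)(5w^2 - 45w - 180) + (152w + 456)
  5w^2 - 45w - 180 = ((5/152)w - 15/38)(152w + 456) + (0)
Last nonzero remainder: 152w + 456. Dividing through by 152 gives the monic gcd w + 3.
Cancel w + 3 from numerator and denominator to get the reduced form.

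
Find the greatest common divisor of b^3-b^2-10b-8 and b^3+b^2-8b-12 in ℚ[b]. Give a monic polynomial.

By polynomial division,
  b^3-b^2-10b-8 = (b^3+b^2-8b-12) + (-2b^2-2b+4)
  b^3+b^2-8b-12 = (-(1/2)b)(-2b^2-2b+4) + (-6b-12)
  -2b^2-2b+4 = ((1/3)b-1/3)(-6b-12) + (0)
Last nonzero remainder: -6b-12. Dividing through by -6 gives the monic gcd b+2.

b+2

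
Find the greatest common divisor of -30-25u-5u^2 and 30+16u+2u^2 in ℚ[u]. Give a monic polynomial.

3+u

Repeated division with remainder:
  -5u^2-25u-30 = (-5/2)(2u^2+16u+30) + (15u+45)
  2u^2+16u+30 = ((2/15)u+2/3)(15u+45) + (0)
Last nonzero remainder: 15u+45. Dividing through by 15 gives the monic gcd u+3.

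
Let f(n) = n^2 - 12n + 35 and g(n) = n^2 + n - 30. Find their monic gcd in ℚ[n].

n - 5

By polynomial division,
  n^2 - 12n + 35 = (n^2 + n - 30) + (-13n + 65)
  n^2 + n - 30 = (-(1/13)n - 6/13)(-13n + 65) + (0)
Last nonzero remainder: -13n + 65. Dividing through by -13 gives the monic gcd n - 5.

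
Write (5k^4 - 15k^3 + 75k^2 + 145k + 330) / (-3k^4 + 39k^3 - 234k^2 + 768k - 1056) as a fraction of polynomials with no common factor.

By polynomial division,
  5k^4 - 15k^3 + 75k^2 + 145k + 330 = (-5/3)(-3k^4 + 39k^3 - 234k^2 + 768k - 1056) + (50k^3 - 315k^2 + 1425k - 1430)
  -3k^4 + 39k^3 - 234k^2 + 768k - 1056 = (-(3/50)k + 201/500)(50k^3 - 315k^2 + 1425k - 1430) + (-(2187/100)k^2 + (2187/20)k - 24057/50)
  50k^3 - 315k^2 + 1425k - 1430 = (-(5000/2187)k + 6500/2187)(-(2187/100)k^2 + (2187/20)k - 24057/50) + (0)
Last nonzero remainder: -(2187/100)k^2 + (2187/20)k - 24057/50. Dividing through by -2187/100 gives the monic gcd k^2 - 5k + 22.
Cancel k^2 - 5k + 22 from numerator and denominator to get the reduced form.

(-5k^2 - 10k - 15)/(3k^2 - 24k + 48)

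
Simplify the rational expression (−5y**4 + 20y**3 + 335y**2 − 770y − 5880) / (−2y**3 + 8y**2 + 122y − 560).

(5y**3 + 15y**2 − 230y − 840)/(2y**2 + 6y − 80)

Euclidean algorithm in ℚ[y]:
  −5y**4 + 20y**3 + 335y**2 − 770y − 5880 = ((5/2)y)(−2y**3 + 8y**2 + 122y − 560) + (30y**2 + 630y − 5880)
  −2y**3 + 8y**2 + 122y − 560 = (−(1/15)y + 5/3)(30y**2 + 630y − 5880) + (−1320y + 9240)
  30y**2 + 630y − 5880 = (−(1/44)y − 7/11)(−1320y + 9240) + (0)
Last nonzero remainder: −1320y + 9240. Dividing through by −1320 gives the monic gcd y − 7.
Cancel y − 7 from numerator and denominator to get the reduced form.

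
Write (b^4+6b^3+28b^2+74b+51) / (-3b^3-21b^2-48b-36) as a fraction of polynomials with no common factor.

(-b^3-3b^2-19b-17)/(3b^2+12b+12)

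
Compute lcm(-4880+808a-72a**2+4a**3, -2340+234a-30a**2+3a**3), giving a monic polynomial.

By polynomial division,
  4a**3-72a**2+808a-4880 = (4/3)(3a**3-30a**2+234a-2340) + (-32a**2+496a-1760)
  3a**3-30a**2+234a-2340 = (-(3/32)a-33/64)(-32a**2+496a-1760) + ((1299/4)a-6495/2)
  -32a**2+496a-1760 = (-(128/1299)a+704/1299)((1299/4)a-6495/2) + (0)
Last nonzero remainder: (1299/4)a-6495/2. Dividing through by 1299/4 gives the monic gcd a-10.
Then lcm(f, g) = f·g / gcd(f, g); expanding and making the result monic gives the answer.

-95160+15756a-2624a**2+280a**3-18a**4+a**5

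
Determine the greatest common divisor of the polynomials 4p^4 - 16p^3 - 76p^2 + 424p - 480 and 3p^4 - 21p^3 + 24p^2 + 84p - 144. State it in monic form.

p^3 - 9p^2 + 26p - 24

Euclidean algorithm in ℚ[p]:
  4p^4 - 16p^3 - 76p^2 + 424p - 480 = (4/3)(3p^4 - 21p^3 + 24p^2 + 84p - 144) + (12p^3 - 108p^2 + 312p - 288)
  3p^4 - 21p^3 + 24p^2 + 84p - 144 = ((1/4)p + 1/2)(12p^3 - 108p^2 + 312p - 288) + (0)
Last nonzero remainder: 12p^3 - 108p^2 + 312p - 288. Dividing through by 12 gives the monic gcd p^3 - 9p^2 + 26p - 24.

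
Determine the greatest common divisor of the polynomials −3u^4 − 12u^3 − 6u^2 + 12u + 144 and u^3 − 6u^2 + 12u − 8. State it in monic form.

u − 2

Repeated division with remainder:
  −3u^4 − 12u^3 − 6u^2 + 12u + 144 = (−3u − 30)(u^3 − 6u^2 + 12u − 8) + (−150u^2 + 348u − 96)
  u^3 − 6u^2 + 12u − 8 = (−(1/150)u + 46/1875)(−150u^2 + 348u − 96) + ((1764/625)u − 3528/625)
  −150u^2 + 348u − 96 = (−(15625/294)u + 2500/147)((1764/625)u − 3528/625) + (0)
Last nonzero remainder: (1764/625)u − 3528/625. Dividing through by 1764/625 gives the monic gcd u − 2.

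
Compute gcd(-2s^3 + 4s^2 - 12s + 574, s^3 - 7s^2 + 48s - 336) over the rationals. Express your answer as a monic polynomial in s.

Apply the Euclidean algorithm:
  -2s^3 + 4s^2 - 12s + 574 = (-2)(s^3 - 7s^2 + 48s - 336) + (-10s^2 + 84s - 98)
  s^3 - 7s^2 + 48s - 336 = (-(1/10)s - 7/50)(-10s^2 + 84s - 98) + ((1249/25)s - 8743/25)
  -10s^2 + 84s - 98 = (-(250/1249)s + 350/1249)((1249/25)s - 8743/25) + (0)
Last nonzero remainder: (1249/25)s - 8743/25. Dividing through by 1249/25 gives the monic gcd s - 7.

s - 7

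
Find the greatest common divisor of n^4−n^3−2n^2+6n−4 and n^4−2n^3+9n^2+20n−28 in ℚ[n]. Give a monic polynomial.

n^2+n−2

By polynomial division,
  n^4−n^3−2n^2+6n−4 = (n^4−2n^3+9n^2+20n−28) + (n^3−11n^2−14n+24)
  n^4−2n^3+9n^2+20n−28 = (n+9)(n^3−11n^2−14n+24) + (122n^2+122n−244)
  n^3−11n^2−14n+24 = ((1/122)n−6/61)(122n^2+122n−244) + (0)
Last nonzero remainder: 122n^2+122n−244. Dividing through by 122 gives the monic gcd n^2+n−2.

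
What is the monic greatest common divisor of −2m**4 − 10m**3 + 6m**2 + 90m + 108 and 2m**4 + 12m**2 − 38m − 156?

m**2 − m − 6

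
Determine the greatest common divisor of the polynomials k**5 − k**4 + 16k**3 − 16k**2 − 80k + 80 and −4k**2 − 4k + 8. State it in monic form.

By polynomial division,
  k**5 − k**4 + 16k**3 − 16k**2 − 80k + 80 = (−(1/4)k**3 + (1/2)k**2 − 5k + 10)(−4k**2 − 4k + 8) + (0)
Last nonzero remainder: −4k**2 − 4k + 8. Dividing through by −4 gives the monic gcd k**2 + k − 2.

k**2 + k − 2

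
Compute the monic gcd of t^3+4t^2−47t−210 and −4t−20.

Apply the Euclidean algorithm:
  t^3+4t^2−47t−210 = (−(1/4)t^2+(1/4)t+21/2)(−4t−20) + (0)
Last nonzero remainder: −4t−20. Dividing through by −4 gives the monic gcd t+5.

t+5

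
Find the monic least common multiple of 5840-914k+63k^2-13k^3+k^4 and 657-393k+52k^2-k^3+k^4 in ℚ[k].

Euclidean algorithm in ℚ[k]:
  k^4-13k^3+63k^2-914k+5840 = (k^4-k^3+52k^2-393k+657) + (-12k^3+11k^2-521k+5183)
  k^4-k^3+52k^2-393k+657 = (-(1/12)k+1/144)(-12k^3+11k^2-521k+5183) + ((1225/144)k^2+(6125/144)k+89425/144)
  -12k^3+11k^2-521k+5183 = (-(1728/1225)k+10224/1225)((1225/144)k^2+(6125/144)k+89425/144) + (0)
Last nonzero remainder: (1225/144)k^2+(6125/144)k+89425/144. Dividing through by 1225/144 gives the monic gcd k^2+5k+73.
Then lcm(f, g) = f·g / gcd(f, g); expanding and making the result monic gives the answer.

52560-43266k+11891k^2-1409k^3+150k^4-19k^5+k^6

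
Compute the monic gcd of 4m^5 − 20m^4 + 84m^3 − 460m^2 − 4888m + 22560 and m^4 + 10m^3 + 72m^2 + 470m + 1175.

m^3 + 5m^2 + 47m + 235

Repeated division with remainder:
  4m^5 − 20m^4 + 84m^3 − 460m^2 − 4888m + 22560 = (4m − 60)(m^4 + 10m^3 + 72m^2 + 470m + 1175) + (396m^3 + 1980m^2 + 18612m + 93060)
  m^4 + 10m^3 + 72m^2 + 470m + 1175 = ((1/396)m + 5/396)(396m^3 + 1980m^2 + 18612m + 93060) + (0)
Last nonzero remainder: 396m^3 + 1980m^2 + 18612m + 93060. Dividing through by 396 gives the monic gcd m^3 + 5m^2 + 47m + 235.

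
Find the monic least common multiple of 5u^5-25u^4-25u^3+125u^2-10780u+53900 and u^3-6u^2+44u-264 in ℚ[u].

u^6-11u^5+25u^4+55u^3-2306u^2+23716u-64680

Apply the Euclidean algorithm:
  5u^5-25u^4-25u^3+125u^2-10780u+53900 = (5u^2+5u-215)(u^3-6u^2+44u-264) + (-65u^2-2860)
  u^3-6u^2+44u-264 = (-(1/65)u+6/65)(-65u^2-2860) + (0)
Last nonzero remainder: -65u^2-2860. Dividing through by -65 gives the monic gcd u^2+44.
Then lcm(f, g) = f·g / gcd(f, g); expanding and making the result monic gives the answer.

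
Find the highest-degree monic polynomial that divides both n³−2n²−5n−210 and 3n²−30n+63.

n−7

Euclidean algorithm in ℚ[n]:
  n³−2n²−5n−210 = ((1/3)n+8/3)(3n²−30n+63) + (54n−378)
  3n²−30n+63 = ((1/18)n−1/6)(54n−378) + (0)
Last nonzero remainder: 54n−378. Dividing through by 54 gives the monic gcd n−7.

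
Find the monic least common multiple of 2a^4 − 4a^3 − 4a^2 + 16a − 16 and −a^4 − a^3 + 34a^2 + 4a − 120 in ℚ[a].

a^6 − a^5 − 34a^4 + 66a^3 + 60a^2 − 248a + 240

Apply the Euclidean algorithm:
  2a^4 − 4a^3 − 4a^2 + 16a − 16 = (−2)(−a^4 − a^3 + 34a^2 + 4a − 120) + (−6a^3 + 64a^2 + 24a − 256)
  −a^4 − a^3 + 34a^2 + 4a − 120 = ((1/6)a + 35/18)(−6a^3 + 64a^2 + 24a − 256) + (−(850/9)a^2 + 3400/9)
  −6a^3 + 64a^2 + 24a − 256 = ((27/425)a − 288/425)(−(850/9)a^2 + 3400/9) + (0)
Last nonzero remainder: −(850/9)a^2 + 3400/9. Dividing through by −850/9 gives the monic gcd a^2 − 4.
Then lcm(f, g) = f·g / gcd(f, g); expanding and making the result monic gives the answer.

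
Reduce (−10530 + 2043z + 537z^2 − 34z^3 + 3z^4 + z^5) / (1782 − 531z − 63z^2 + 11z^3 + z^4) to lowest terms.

(390 + 11z − 3z^2 + z^3)/(−66 + 5z + z^2)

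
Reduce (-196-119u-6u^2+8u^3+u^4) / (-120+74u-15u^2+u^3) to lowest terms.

(49+42u+12u^2+u^3)/(30-11u+u^2)

Apply the Euclidean algorithm:
  u^4+8u^3-6u^2-119u-196 = (u+23)(u^3-15u^2+74u-120) + (265u^2-1701u+2564)
  u^3-15u^2+74u-120 = ((1/265)u-2274/70225)(265u^2-1701u+2564) + ((649116/70225)u-2596464/70225)
  265u^2-1701u+2564 = ((18609625/649116)u-45014225/649116)((649116/70225)u-2596464/70225) + (0)
Last nonzero remainder: (649116/70225)u-2596464/70225. Dividing through by 649116/70225 gives the monic gcd u-4.
Cancel u-4 from numerator and denominator to get the reduced form.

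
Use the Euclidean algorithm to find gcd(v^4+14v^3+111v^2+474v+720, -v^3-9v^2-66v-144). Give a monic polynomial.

v^3+9v^2+66v+144

By polynomial division,
  v^4+14v^3+111v^2+474v+720 = (-v-5)(-v^3-9v^2-66v-144) + (0)
Last nonzero remainder: -v^3-9v^2-66v-144. Dividing through by -1 gives the monic gcd v^3+9v^2+66v+144.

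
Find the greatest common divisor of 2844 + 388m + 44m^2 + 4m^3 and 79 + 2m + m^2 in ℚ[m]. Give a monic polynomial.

79 + 2m + m^2

Repeated division with remainder:
  4m^3 + 44m^2 + 388m + 2844 = (4m + 36)(m^2 + 2m + 79) + (0)
The last nonzero remainder m^2 + 2m + 79 is already monic.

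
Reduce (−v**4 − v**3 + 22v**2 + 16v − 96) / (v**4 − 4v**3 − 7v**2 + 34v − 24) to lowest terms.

Apply the Euclidean algorithm:
  −v**4 − v**3 + 22v**2 + 16v − 96 = (−1)(v**4 − 4v**3 − 7v**2 + 34v − 24) + (−5v**3 + 15v**2 + 50v − 120)
  v**4 − 4v**3 − 7v**2 + 34v − 24 = (−(1/5)v + 1/5)(−5v**3 + 15v**2 + 50v − 120) + (0)
Last nonzero remainder: −5v**3 + 15v**2 + 50v − 120. Dividing through by −5 gives the monic gcd v**3 − 3v**2 − 10v + 24.
Cancel v**3 − 3v**2 − 10v + 24 from numerator and denominator to get the reduced form.

(−v − 4)/(v − 1)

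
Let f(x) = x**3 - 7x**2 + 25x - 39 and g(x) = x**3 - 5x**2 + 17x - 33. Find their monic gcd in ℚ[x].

By polynomial division,
  x**3 - 7x**2 + 25x - 39 = (x**3 - 5x**2 + 17x - 33) + (-2x**2 + 8x - 6)
  x**3 - 5x**2 + 17x - 33 = (-(1/2)x + 1/2)(-2x**2 + 8x - 6) + (10x - 30)
  -2x**2 + 8x - 6 = (-(1/5)x + 1/5)(10x - 30) + (0)
Last nonzero remainder: 10x - 30. Dividing through by 10 gives the monic gcd x - 3.

x - 3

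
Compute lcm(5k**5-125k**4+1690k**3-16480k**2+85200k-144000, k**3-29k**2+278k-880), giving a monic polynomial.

k**6-36k**5+613k**4-7014k**3+53296k**2-216240k+316800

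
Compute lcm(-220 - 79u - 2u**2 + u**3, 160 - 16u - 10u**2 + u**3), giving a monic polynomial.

Euclidean algorithm in ℚ[u]:
  u**3 - 2u**2 - 79u - 220 = (u**3 - 10u**2 - 16u + 160) + (8u**2 - 63u - 380)
  u**3 - 10u**2 - 16u + 160 = ((1/8)u - 17/64)(8u**2 - 63u - 380) + ((945/64)u + 945/16)
  8u**2 - 63u - 380 = ((512/945)u - 1216/189)((945/64)u + 945/16) + (0)
Last nonzero remainder: (945/64)u + 945/16. Dividing through by 945/64 gives the monic gcd u + 4.
Then lcm(f, g) = f·g / gcd(f, g); expanding and making the result monic gives the answer.

-8800 - 80u + 806u**2 - 11u**3 - 16u**4 + u**5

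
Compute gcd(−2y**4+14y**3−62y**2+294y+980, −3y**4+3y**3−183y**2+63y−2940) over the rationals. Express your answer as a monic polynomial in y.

y**2−2y+35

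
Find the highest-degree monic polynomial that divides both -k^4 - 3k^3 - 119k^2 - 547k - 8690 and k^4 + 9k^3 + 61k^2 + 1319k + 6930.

k^2 - 7k + 110

Euclidean algorithm in ℚ[k]:
  -k^4 - 3k^3 - 119k^2 - 547k - 8690 = (-1)(k^4 + 9k^3 + 61k^2 + 1319k + 6930) + (6k^3 - 58k^2 + 772k - 1760)
  k^4 + 9k^3 + 61k^2 + 1319k + 6930 = ((1/6)k + 28/9)(6k^3 - 58k^2 + 772k - 1760) + ((1015/9)k^2 - (7105/9)k + 111650/9)
  6k^3 - 58k^2 + 772k - 1760 = ((54/1015)k - 144/1015)((1015/9)k^2 - (7105/9)k + 111650/9) + (0)
Last nonzero remainder: (1015/9)k^2 - (7105/9)k + 111650/9. Dividing through by 1015/9 gives the monic gcd k^2 - 7k + 110.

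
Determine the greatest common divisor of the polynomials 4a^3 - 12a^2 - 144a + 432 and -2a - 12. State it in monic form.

Repeated division with remainder:
  4a^3 - 12a^2 - 144a + 432 = (-2a^2 + 18a - 36)(-2a - 12) + (0)
Last nonzero remainder: -2a - 12. Dividing through by -2 gives the monic gcd a + 6.

a + 6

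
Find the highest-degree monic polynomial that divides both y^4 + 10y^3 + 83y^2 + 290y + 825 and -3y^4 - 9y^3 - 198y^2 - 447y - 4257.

y^2 + 5y + 33

By polynomial division,
  y^4 + 10y^3 + 83y^2 + 290y + 825 = (-1/3)(-3y^4 - 9y^3 - 198y^2 - 447y - 4257) + (7y^3 + 17y^2 + 141y - 594)
  -3y^4 - 9y^3 - 198y^2 - 447y - 4257 = (-(3/7)y - 12/49)(7y^3 + 17y^2 + 141y - 594) + (-(6537/49)y^2 - (32685/49)y - 215721/49)
  7y^3 + 17y^2 + 141y - 594 = (-(343/6537)y + 294/2179)(-(6537/49)y^2 - (32685/49)y - 215721/49) + (0)
Last nonzero remainder: -(6537/49)y^2 - (32685/49)y - 215721/49. Dividing through by -6537/49 gives the monic gcd y^2 + 5y + 33.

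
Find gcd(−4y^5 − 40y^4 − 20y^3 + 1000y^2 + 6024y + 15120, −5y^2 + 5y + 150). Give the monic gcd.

y^2 − y − 30

By polynomial division,
  −4y^5 − 40y^4 − 20y^3 + 1000y^2 + 6024y + 15120 = ((4/5)y^3 + (44/5)y^2 + (184/5)y + 504/5)(−5y^2 + 5y + 150) + (0)
Last nonzero remainder: −5y^2 + 5y + 150. Dividing through by −5 gives the monic gcd y^2 − y − 30.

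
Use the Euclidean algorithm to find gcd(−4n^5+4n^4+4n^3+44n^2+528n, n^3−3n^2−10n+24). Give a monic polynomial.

n^2−n−12

By polynomial division,
  −4n^5+4n^4+4n^3+44n^2+528n = (−4n^2−8n−60)(n^3−3n^2−10n+24) + (−120n^2+120n+1440)
  n^3−3n^2−10n+24 = (−(1/120)n+1/60)(−120n^2+120n+1440) + (0)
Last nonzero remainder: −120n^2+120n+1440. Dividing through by −120 gives the monic gcd n^2−n−12.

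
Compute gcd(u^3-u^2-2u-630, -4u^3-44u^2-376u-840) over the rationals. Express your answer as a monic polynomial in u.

u^2+8u+70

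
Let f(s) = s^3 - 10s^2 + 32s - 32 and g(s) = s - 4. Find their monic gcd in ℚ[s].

Repeated division with remainder:
  s^3 - 10s^2 + 32s - 32 = (s^2 - 6s + 8)(s - 4) + (0)
The last nonzero remainder s - 4 is already monic.

s - 4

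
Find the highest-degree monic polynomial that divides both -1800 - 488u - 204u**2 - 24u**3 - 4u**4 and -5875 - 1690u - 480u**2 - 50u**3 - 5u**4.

25 + 4u + u**2

Repeated division with remainder:
  -4u**4 - 24u**3 - 204u**2 - 488u - 1800 = (4/5)(-5u**4 - 50u**3 - 480u**2 - 1690u - 5875) + (16u**3 + 180u**2 + 864u + 2900)
  -5u**4 - 50u**3 - 480u**2 - 1690u - 5875 = (-(5/16)u + 25/64)(16u**3 + 180u**2 + 864u + 2900) + (-(4485/16)u**2 - (4485/4)u - 112125/16)
  16u**3 + 180u**2 + 864u + 2900 = (-(256/4485)u - 1856/4485)(-(4485/16)u**2 - (4485/4)u - 112125/16) + (0)
Last nonzero remainder: -(4485/16)u**2 - (4485/4)u - 112125/16. Dividing through by -4485/16 gives the monic gcd u**2 + 4u + 25.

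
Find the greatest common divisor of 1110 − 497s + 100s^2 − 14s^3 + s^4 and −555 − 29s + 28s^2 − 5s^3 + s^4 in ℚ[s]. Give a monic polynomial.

Apply the Euclidean algorithm:
  s^4 − 14s^3 + 100s^2 − 497s + 1110 = (s^4 − 5s^3 + 28s^2 − 29s − 555) + (−9s^3 + 72s^2 − 468s + 1665)
  s^4 − 5s^3 + 28s^2 − 29s − 555 = (−(1/9)s − 1/3)(−9s^3 + 72s^2 − 468s + 1665) + (0)
Last nonzero remainder: −9s^3 + 72s^2 − 468s + 1665. Dividing through by −9 gives the monic gcd s^3 − 8s^2 + 52s − 185.

−185 + 52s − 8s^2 + s^3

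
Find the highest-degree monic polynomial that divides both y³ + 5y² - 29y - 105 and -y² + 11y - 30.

Apply the Euclidean algorithm:
  y³ + 5y² - 29y - 105 = (-y - 16)(-y² + 11y - 30) + (117y - 585)
  -y² + 11y - 30 = (-(1/117)y + 2/39)(117y - 585) + (0)
Last nonzero remainder: 117y - 585. Dividing through by 117 gives the monic gcd y - 5.

y - 5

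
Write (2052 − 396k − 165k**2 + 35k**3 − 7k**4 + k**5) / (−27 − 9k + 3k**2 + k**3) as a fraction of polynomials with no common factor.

Euclidean algorithm in ℚ[k]:
  k**5 − 7k**4 + 35k**3 − 165k**2 − 396k + 2052 = (k**2 − 10k + 74)(k**3 + 3k**2 − 9k − 27) + (−450k**2 + 4050)
  k**3 + 3k**2 − 9k − 27 = (−(1/450)k − 1/150)(−450k**2 + 4050) + (0)
Last nonzero remainder: −450k**2 + 4050. Dividing through by −450 gives the monic gcd k**2 − 9.
Cancel k**2 − 9 from numerator and denominator to get the reduced form.

(−228 + 44k − 7k**2 + k**3)/(3 + k)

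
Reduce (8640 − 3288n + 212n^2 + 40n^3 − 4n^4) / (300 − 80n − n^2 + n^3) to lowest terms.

(288 − 4n − 4n^2)/(10 + n)

Euclidean algorithm in ℚ[n]:
  −4n^4 + 40n^3 + 212n^2 − 3288n + 8640 = (−4n + 36)(n^3 − n^2 − 80n + 300) + (−72n^2 + 792n − 2160)
  n^3 − n^2 − 80n + 300 = (−(1/72)n − 5/36)(−72n^2 + 792n − 2160) + (0)
Last nonzero remainder: −72n^2 + 792n − 2160. Dividing through by −72 gives the monic gcd n^2 − 11n + 30.
Cancel n^2 − 11n + 30 from numerator and denominator to get the reduced form.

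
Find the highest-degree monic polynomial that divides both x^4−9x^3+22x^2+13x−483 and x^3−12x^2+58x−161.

Euclidean algorithm in ℚ[x]:
  x^4−9x^3+22x^2+13x−483 = (x+3)(x^3−12x^2+58x−161) + (0)
The last nonzero remainder x^3−12x^2+58x−161 is already monic.

x^3−12x^2+58x−161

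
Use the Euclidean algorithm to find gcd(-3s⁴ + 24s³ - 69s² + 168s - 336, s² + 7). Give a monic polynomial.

s² + 7

Euclidean algorithm in ℚ[s]:
  -3s⁴ + 24s³ - 69s² + 168s - 336 = (-3s² + 24s - 48)(s² + 7) + (0)
The last nonzero remainder s² + 7 is already monic.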